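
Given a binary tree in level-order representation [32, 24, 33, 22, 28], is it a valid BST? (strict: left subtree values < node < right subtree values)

Level-order array: [32, 24, 33, 22, 28]
Validate using subtree bounds (lo, hi): at each node, require lo < value < hi,
then recurse left with hi=value and right with lo=value.
Preorder trace (stopping at first violation):
  at node 32 with bounds (-inf, +inf): OK
  at node 24 with bounds (-inf, 32): OK
  at node 22 with bounds (-inf, 24): OK
  at node 28 with bounds (24, 32): OK
  at node 33 with bounds (32, +inf): OK
No violation found at any node.
Result: Valid BST


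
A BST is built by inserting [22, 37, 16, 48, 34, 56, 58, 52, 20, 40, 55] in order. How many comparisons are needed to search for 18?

Search path for 18: 22 -> 16 -> 20
Found: False
Comparisons: 3


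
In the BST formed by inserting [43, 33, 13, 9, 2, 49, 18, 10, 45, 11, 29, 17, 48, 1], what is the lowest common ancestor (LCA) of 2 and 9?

Tree insertion order: [43, 33, 13, 9, 2, 49, 18, 10, 45, 11, 29, 17, 48, 1]
Tree (level-order array): [43, 33, 49, 13, None, 45, None, 9, 18, None, 48, 2, 10, 17, 29, None, None, 1, None, None, 11]
In a BST, the LCA of p=2, q=9 is the first node v on the
root-to-leaf path with p <= v <= q (go left if both < v, right if both > v).
Walk from root:
  at 43: both 2 and 9 < 43, go left
  at 33: both 2 and 9 < 33, go left
  at 13: both 2 and 9 < 13, go left
  at 9: 2 <= 9 <= 9, this is the LCA
LCA = 9


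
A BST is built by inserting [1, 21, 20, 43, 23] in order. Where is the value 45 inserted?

Starting tree (level order): [1, None, 21, 20, 43, None, None, 23]
Insertion path: 1 -> 21 -> 43
Result: insert 45 as right child of 43
Final tree (level order): [1, None, 21, 20, 43, None, None, 23, 45]


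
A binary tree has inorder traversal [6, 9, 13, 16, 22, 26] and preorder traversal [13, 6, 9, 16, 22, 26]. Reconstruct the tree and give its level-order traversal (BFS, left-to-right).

Inorder:  [6, 9, 13, 16, 22, 26]
Preorder: [13, 6, 9, 16, 22, 26]
Algorithm: preorder visits root first, so consume preorder in order;
for each root, split the current inorder slice at that value into
left-subtree inorder and right-subtree inorder, then recurse.
Recursive splits:
  root=13; inorder splits into left=[6, 9], right=[16, 22, 26]
  root=6; inorder splits into left=[], right=[9]
  root=9; inorder splits into left=[], right=[]
  root=16; inorder splits into left=[], right=[22, 26]
  root=22; inorder splits into left=[], right=[26]
  root=26; inorder splits into left=[], right=[]
Reconstructed level-order: [13, 6, 16, 9, 22, 26]


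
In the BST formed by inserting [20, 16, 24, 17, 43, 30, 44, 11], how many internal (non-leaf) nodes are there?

Tree built from: [20, 16, 24, 17, 43, 30, 44, 11]
Tree (level-order array): [20, 16, 24, 11, 17, None, 43, None, None, None, None, 30, 44]
Rule: An internal node has at least one child.
Per-node child counts:
  node 20: 2 child(ren)
  node 16: 2 child(ren)
  node 11: 0 child(ren)
  node 17: 0 child(ren)
  node 24: 1 child(ren)
  node 43: 2 child(ren)
  node 30: 0 child(ren)
  node 44: 0 child(ren)
Matching nodes: [20, 16, 24, 43]
Count of internal (non-leaf) nodes: 4


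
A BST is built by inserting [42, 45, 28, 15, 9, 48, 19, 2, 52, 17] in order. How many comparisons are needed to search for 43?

Search path for 43: 42 -> 45
Found: False
Comparisons: 2


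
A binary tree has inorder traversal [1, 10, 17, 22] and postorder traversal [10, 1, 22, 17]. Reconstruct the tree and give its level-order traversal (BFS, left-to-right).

Inorder:   [1, 10, 17, 22]
Postorder: [10, 1, 22, 17]
Algorithm: postorder visits root last, so walk postorder right-to-left;
each value is the root of the current inorder slice — split it at that
value, recurse on the right subtree first, then the left.
Recursive splits:
  root=17; inorder splits into left=[1, 10], right=[22]
  root=22; inorder splits into left=[], right=[]
  root=1; inorder splits into left=[], right=[10]
  root=10; inorder splits into left=[], right=[]
Reconstructed level-order: [17, 1, 22, 10]


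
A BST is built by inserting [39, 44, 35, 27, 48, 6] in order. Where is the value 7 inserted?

Starting tree (level order): [39, 35, 44, 27, None, None, 48, 6]
Insertion path: 39 -> 35 -> 27 -> 6
Result: insert 7 as right child of 6
Final tree (level order): [39, 35, 44, 27, None, None, 48, 6, None, None, None, None, 7]


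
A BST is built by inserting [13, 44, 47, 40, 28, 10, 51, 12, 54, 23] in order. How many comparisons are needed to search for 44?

Search path for 44: 13 -> 44
Found: True
Comparisons: 2


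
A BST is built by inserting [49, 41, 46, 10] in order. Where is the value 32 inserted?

Starting tree (level order): [49, 41, None, 10, 46]
Insertion path: 49 -> 41 -> 10
Result: insert 32 as right child of 10
Final tree (level order): [49, 41, None, 10, 46, None, 32]


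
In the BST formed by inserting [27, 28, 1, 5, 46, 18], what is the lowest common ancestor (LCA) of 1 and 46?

Tree insertion order: [27, 28, 1, 5, 46, 18]
Tree (level-order array): [27, 1, 28, None, 5, None, 46, None, 18]
In a BST, the LCA of p=1, q=46 is the first node v on the
root-to-leaf path with p <= v <= q (go left if both < v, right if both > v).
Walk from root:
  at 27: 1 <= 27 <= 46, this is the LCA
LCA = 27


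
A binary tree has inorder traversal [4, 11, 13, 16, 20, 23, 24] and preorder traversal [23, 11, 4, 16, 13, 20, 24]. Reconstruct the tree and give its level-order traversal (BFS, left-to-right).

Inorder:  [4, 11, 13, 16, 20, 23, 24]
Preorder: [23, 11, 4, 16, 13, 20, 24]
Algorithm: preorder visits root first, so consume preorder in order;
for each root, split the current inorder slice at that value into
left-subtree inorder and right-subtree inorder, then recurse.
Recursive splits:
  root=23; inorder splits into left=[4, 11, 13, 16, 20], right=[24]
  root=11; inorder splits into left=[4], right=[13, 16, 20]
  root=4; inorder splits into left=[], right=[]
  root=16; inorder splits into left=[13], right=[20]
  root=13; inorder splits into left=[], right=[]
  root=20; inorder splits into left=[], right=[]
  root=24; inorder splits into left=[], right=[]
Reconstructed level-order: [23, 11, 24, 4, 16, 13, 20]


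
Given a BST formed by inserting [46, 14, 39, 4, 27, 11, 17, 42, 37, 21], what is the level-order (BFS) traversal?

Tree insertion order: [46, 14, 39, 4, 27, 11, 17, 42, 37, 21]
Tree (level-order array): [46, 14, None, 4, 39, None, 11, 27, 42, None, None, 17, 37, None, None, None, 21]
BFS from the root, enqueuing left then right child of each popped node:
  queue [46] -> pop 46, enqueue [14], visited so far: [46]
  queue [14] -> pop 14, enqueue [4, 39], visited so far: [46, 14]
  queue [4, 39] -> pop 4, enqueue [11], visited so far: [46, 14, 4]
  queue [39, 11] -> pop 39, enqueue [27, 42], visited so far: [46, 14, 4, 39]
  queue [11, 27, 42] -> pop 11, enqueue [none], visited so far: [46, 14, 4, 39, 11]
  queue [27, 42] -> pop 27, enqueue [17, 37], visited so far: [46, 14, 4, 39, 11, 27]
  queue [42, 17, 37] -> pop 42, enqueue [none], visited so far: [46, 14, 4, 39, 11, 27, 42]
  queue [17, 37] -> pop 17, enqueue [21], visited so far: [46, 14, 4, 39, 11, 27, 42, 17]
  queue [37, 21] -> pop 37, enqueue [none], visited so far: [46, 14, 4, 39, 11, 27, 42, 17, 37]
  queue [21] -> pop 21, enqueue [none], visited so far: [46, 14, 4, 39, 11, 27, 42, 17, 37, 21]
Result: [46, 14, 4, 39, 11, 27, 42, 17, 37, 21]


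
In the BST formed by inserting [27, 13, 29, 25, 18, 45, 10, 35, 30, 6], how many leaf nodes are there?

Tree built from: [27, 13, 29, 25, 18, 45, 10, 35, 30, 6]
Tree (level-order array): [27, 13, 29, 10, 25, None, 45, 6, None, 18, None, 35, None, None, None, None, None, 30]
Rule: A leaf has 0 children.
Per-node child counts:
  node 27: 2 child(ren)
  node 13: 2 child(ren)
  node 10: 1 child(ren)
  node 6: 0 child(ren)
  node 25: 1 child(ren)
  node 18: 0 child(ren)
  node 29: 1 child(ren)
  node 45: 1 child(ren)
  node 35: 1 child(ren)
  node 30: 0 child(ren)
Matching nodes: [6, 18, 30]
Count of leaf nodes: 3


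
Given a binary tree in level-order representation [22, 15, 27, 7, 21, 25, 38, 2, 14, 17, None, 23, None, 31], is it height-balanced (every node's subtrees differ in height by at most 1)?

Tree (level-order array): [22, 15, 27, 7, 21, 25, 38, 2, 14, 17, None, 23, None, 31]
Definition: a tree is height-balanced if, at every node, |h(left) - h(right)| <= 1 (empty subtree has height -1).
Bottom-up per-node check:
  node 2: h_left=-1, h_right=-1, diff=0 [OK], height=0
  node 14: h_left=-1, h_right=-1, diff=0 [OK], height=0
  node 7: h_left=0, h_right=0, diff=0 [OK], height=1
  node 17: h_left=-1, h_right=-1, diff=0 [OK], height=0
  node 21: h_left=0, h_right=-1, diff=1 [OK], height=1
  node 15: h_left=1, h_right=1, diff=0 [OK], height=2
  node 23: h_left=-1, h_right=-1, diff=0 [OK], height=0
  node 25: h_left=0, h_right=-1, diff=1 [OK], height=1
  node 31: h_left=-1, h_right=-1, diff=0 [OK], height=0
  node 38: h_left=0, h_right=-1, diff=1 [OK], height=1
  node 27: h_left=1, h_right=1, diff=0 [OK], height=2
  node 22: h_left=2, h_right=2, diff=0 [OK], height=3
All nodes satisfy the balance condition.
Result: Balanced


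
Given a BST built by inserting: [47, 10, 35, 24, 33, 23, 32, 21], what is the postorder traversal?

Tree insertion order: [47, 10, 35, 24, 33, 23, 32, 21]
Tree (level-order array): [47, 10, None, None, 35, 24, None, 23, 33, 21, None, 32]
Postorder traversal: [21, 23, 32, 33, 24, 35, 10, 47]


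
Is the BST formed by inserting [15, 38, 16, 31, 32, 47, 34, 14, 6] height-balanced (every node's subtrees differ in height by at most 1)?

Tree (level-order array): [15, 14, 38, 6, None, 16, 47, None, None, None, 31, None, None, None, 32, None, 34]
Definition: a tree is height-balanced if, at every node, |h(left) - h(right)| <= 1 (empty subtree has height -1).
Bottom-up per-node check:
  node 6: h_left=-1, h_right=-1, diff=0 [OK], height=0
  node 14: h_left=0, h_right=-1, diff=1 [OK], height=1
  node 34: h_left=-1, h_right=-1, diff=0 [OK], height=0
  node 32: h_left=-1, h_right=0, diff=1 [OK], height=1
  node 31: h_left=-1, h_right=1, diff=2 [FAIL (|-1-1|=2 > 1)], height=2
  node 16: h_left=-1, h_right=2, diff=3 [FAIL (|-1-2|=3 > 1)], height=3
  node 47: h_left=-1, h_right=-1, diff=0 [OK], height=0
  node 38: h_left=3, h_right=0, diff=3 [FAIL (|3-0|=3 > 1)], height=4
  node 15: h_left=1, h_right=4, diff=3 [FAIL (|1-4|=3 > 1)], height=5
Node 31 violates the condition: |-1 - 1| = 2 > 1.
Result: Not balanced


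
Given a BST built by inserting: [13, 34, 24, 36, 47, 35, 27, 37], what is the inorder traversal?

Tree insertion order: [13, 34, 24, 36, 47, 35, 27, 37]
Tree (level-order array): [13, None, 34, 24, 36, None, 27, 35, 47, None, None, None, None, 37]
Inorder traversal: [13, 24, 27, 34, 35, 36, 37, 47]


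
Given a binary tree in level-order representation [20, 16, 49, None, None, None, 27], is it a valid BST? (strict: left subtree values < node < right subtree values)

Level-order array: [20, 16, 49, None, None, None, 27]
Validate using subtree bounds (lo, hi): at each node, require lo < value < hi,
then recurse left with hi=value and right with lo=value.
Preorder trace (stopping at first violation):
  at node 20 with bounds (-inf, +inf): OK
  at node 16 with bounds (-inf, 20): OK
  at node 49 with bounds (20, +inf): OK
  at node 27 with bounds (49, +inf): VIOLATION
Node 27 violates its bound: not (49 < 27 < +inf).
Result: Not a valid BST


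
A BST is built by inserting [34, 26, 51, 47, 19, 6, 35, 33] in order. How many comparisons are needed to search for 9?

Search path for 9: 34 -> 26 -> 19 -> 6
Found: False
Comparisons: 4


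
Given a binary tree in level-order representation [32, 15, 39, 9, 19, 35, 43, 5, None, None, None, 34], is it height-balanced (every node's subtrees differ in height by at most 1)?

Tree (level-order array): [32, 15, 39, 9, 19, 35, 43, 5, None, None, None, 34]
Definition: a tree is height-balanced if, at every node, |h(left) - h(right)| <= 1 (empty subtree has height -1).
Bottom-up per-node check:
  node 5: h_left=-1, h_right=-1, diff=0 [OK], height=0
  node 9: h_left=0, h_right=-1, diff=1 [OK], height=1
  node 19: h_left=-1, h_right=-1, diff=0 [OK], height=0
  node 15: h_left=1, h_right=0, diff=1 [OK], height=2
  node 34: h_left=-1, h_right=-1, diff=0 [OK], height=0
  node 35: h_left=0, h_right=-1, diff=1 [OK], height=1
  node 43: h_left=-1, h_right=-1, diff=0 [OK], height=0
  node 39: h_left=1, h_right=0, diff=1 [OK], height=2
  node 32: h_left=2, h_right=2, diff=0 [OK], height=3
All nodes satisfy the balance condition.
Result: Balanced


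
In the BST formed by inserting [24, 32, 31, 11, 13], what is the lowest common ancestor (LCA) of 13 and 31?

Tree insertion order: [24, 32, 31, 11, 13]
Tree (level-order array): [24, 11, 32, None, 13, 31]
In a BST, the LCA of p=13, q=31 is the first node v on the
root-to-leaf path with p <= v <= q (go left if both < v, right if both > v).
Walk from root:
  at 24: 13 <= 24 <= 31, this is the LCA
LCA = 24


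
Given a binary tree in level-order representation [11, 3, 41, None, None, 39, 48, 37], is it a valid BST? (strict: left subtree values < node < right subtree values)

Level-order array: [11, 3, 41, None, None, 39, 48, 37]
Validate using subtree bounds (lo, hi): at each node, require lo < value < hi,
then recurse left with hi=value and right with lo=value.
Preorder trace (stopping at first violation):
  at node 11 with bounds (-inf, +inf): OK
  at node 3 with bounds (-inf, 11): OK
  at node 41 with bounds (11, +inf): OK
  at node 39 with bounds (11, 41): OK
  at node 37 with bounds (11, 39): OK
  at node 48 with bounds (41, +inf): OK
No violation found at any node.
Result: Valid BST


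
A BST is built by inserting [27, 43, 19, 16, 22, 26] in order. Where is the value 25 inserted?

Starting tree (level order): [27, 19, 43, 16, 22, None, None, None, None, None, 26]
Insertion path: 27 -> 19 -> 22 -> 26
Result: insert 25 as left child of 26
Final tree (level order): [27, 19, 43, 16, 22, None, None, None, None, None, 26, 25]


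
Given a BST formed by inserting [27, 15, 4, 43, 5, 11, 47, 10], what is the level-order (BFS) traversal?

Tree insertion order: [27, 15, 4, 43, 5, 11, 47, 10]
Tree (level-order array): [27, 15, 43, 4, None, None, 47, None, 5, None, None, None, 11, 10]
BFS from the root, enqueuing left then right child of each popped node:
  queue [27] -> pop 27, enqueue [15, 43], visited so far: [27]
  queue [15, 43] -> pop 15, enqueue [4], visited so far: [27, 15]
  queue [43, 4] -> pop 43, enqueue [47], visited so far: [27, 15, 43]
  queue [4, 47] -> pop 4, enqueue [5], visited so far: [27, 15, 43, 4]
  queue [47, 5] -> pop 47, enqueue [none], visited so far: [27, 15, 43, 4, 47]
  queue [5] -> pop 5, enqueue [11], visited so far: [27, 15, 43, 4, 47, 5]
  queue [11] -> pop 11, enqueue [10], visited so far: [27, 15, 43, 4, 47, 5, 11]
  queue [10] -> pop 10, enqueue [none], visited so far: [27, 15, 43, 4, 47, 5, 11, 10]
Result: [27, 15, 43, 4, 47, 5, 11, 10]


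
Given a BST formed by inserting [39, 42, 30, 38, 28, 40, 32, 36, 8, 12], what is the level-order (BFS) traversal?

Tree insertion order: [39, 42, 30, 38, 28, 40, 32, 36, 8, 12]
Tree (level-order array): [39, 30, 42, 28, 38, 40, None, 8, None, 32, None, None, None, None, 12, None, 36]
BFS from the root, enqueuing left then right child of each popped node:
  queue [39] -> pop 39, enqueue [30, 42], visited so far: [39]
  queue [30, 42] -> pop 30, enqueue [28, 38], visited so far: [39, 30]
  queue [42, 28, 38] -> pop 42, enqueue [40], visited so far: [39, 30, 42]
  queue [28, 38, 40] -> pop 28, enqueue [8], visited so far: [39, 30, 42, 28]
  queue [38, 40, 8] -> pop 38, enqueue [32], visited so far: [39, 30, 42, 28, 38]
  queue [40, 8, 32] -> pop 40, enqueue [none], visited so far: [39, 30, 42, 28, 38, 40]
  queue [8, 32] -> pop 8, enqueue [12], visited so far: [39, 30, 42, 28, 38, 40, 8]
  queue [32, 12] -> pop 32, enqueue [36], visited so far: [39, 30, 42, 28, 38, 40, 8, 32]
  queue [12, 36] -> pop 12, enqueue [none], visited so far: [39, 30, 42, 28, 38, 40, 8, 32, 12]
  queue [36] -> pop 36, enqueue [none], visited so far: [39, 30, 42, 28, 38, 40, 8, 32, 12, 36]
Result: [39, 30, 42, 28, 38, 40, 8, 32, 12, 36]


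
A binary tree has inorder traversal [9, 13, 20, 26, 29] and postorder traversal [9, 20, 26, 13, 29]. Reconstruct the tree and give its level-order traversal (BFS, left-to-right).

Inorder:   [9, 13, 20, 26, 29]
Postorder: [9, 20, 26, 13, 29]
Algorithm: postorder visits root last, so walk postorder right-to-left;
each value is the root of the current inorder slice — split it at that
value, recurse on the right subtree first, then the left.
Recursive splits:
  root=29; inorder splits into left=[9, 13, 20, 26], right=[]
  root=13; inorder splits into left=[9], right=[20, 26]
  root=26; inorder splits into left=[20], right=[]
  root=20; inorder splits into left=[], right=[]
  root=9; inorder splits into left=[], right=[]
Reconstructed level-order: [29, 13, 9, 26, 20]


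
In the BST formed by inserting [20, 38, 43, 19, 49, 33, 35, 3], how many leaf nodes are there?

Tree built from: [20, 38, 43, 19, 49, 33, 35, 3]
Tree (level-order array): [20, 19, 38, 3, None, 33, 43, None, None, None, 35, None, 49]
Rule: A leaf has 0 children.
Per-node child counts:
  node 20: 2 child(ren)
  node 19: 1 child(ren)
  node 3: 0 child(ren)
  node 38: 2 child(ren)
  node 33: 1 child(ren)
  node 35: 0 child(ren)
  node 43: 1 child(ren)
  node 49: 0 child(ren)
Matching nodes: [3, 35, 49]
Count of leaf nodes: 3


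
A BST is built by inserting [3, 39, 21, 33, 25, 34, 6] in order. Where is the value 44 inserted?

Starting tree (level order): [3, None, 39, 21, None, 6, 33, None, None, 25, 34]
Insertion path: 3 -> 39
Result: insert 44 as right child of 39
Final tree (level order): [3, None, 39, 21, 44, 6, 33, None, None, None, None, 25, 34]


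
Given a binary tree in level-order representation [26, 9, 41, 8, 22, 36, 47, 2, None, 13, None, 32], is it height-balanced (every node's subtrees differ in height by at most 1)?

Tree (level-order array): [26, 9, 41, 8, 22, 36, 47, 2, None, 13, None, 32]
Definition: a tree is height-balanced if, at every node, |h(left) - h(right)| <= 1 (empty subtree has height -1).
Bottom-up per-node check:
  node 2: h_left=-1, h_right=-1, diff=0 [OK], height=0
  node 8: h_left=0, h_right=-1, diff=1 [OK], height=1
  node 13: h_left=-1, h_right=-1, diff=0 [OK], height=0
  node 22: h_left=0, h_right=-1, diff=1 [OK], height=1
  node 9: h_left=1, h_right=1, diff=0 [OK], height=2
  node 32: h_left=-1, h_right=-1, diff=0 [OK], height=0
  node 36: h_left=0, h_right=-1, diff=1 [OK], height=1
  node 47: h_left=-1, h_right=-1, diff=0 [OK], height=0
  node 41: h_left=1, h_right=0, diff=1 [OK], height=2
  node 26: h_left=2, h_right=2, diff=0 [OK], height=3
All nodes satisfy the balance condition.
Result: Balanced


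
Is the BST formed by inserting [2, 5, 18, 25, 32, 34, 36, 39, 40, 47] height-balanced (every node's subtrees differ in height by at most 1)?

Tree (level-order array): [2, None, 5, None, 18, None, 25, None, 32, None, 34, None, 36, None, 39, None, 40, None, 47]
Definition: a tree is height-balanced if, at every node, |h(left) - h(right)| <= 1 (empty subtree has height -1).
Bottom-up per-node check:
  node 47: h_left=-1, h_right=-1, diff=0 [OK], height=0
  node 40: h_left=-1, h_right=0, diff=1 [OK], height=1
  node 39: h_left=-1, h_right=1, diff=2 [FAIL (|-1-1|=2 > 1)], height=2
  node 36: h_left=-1, h_right=2, diff=3 [FAIL (|-1-2|=3 > 1)], height=3
  node 34: h_left=-1, h_right=3, diff=4 [FAIL (|-1-3|=4 > 1)], height=4
  node 32: h_left=-1, h_right=4, diff=5 [FAIL (|-1-4|=5 > 1)], height=5
  node 25: h_left=-1, h_right=5, diff=6 [FAIL (|-1-5|=6 > 1)], height=6
  node 18: h_left=-1, h_right=6, diff=7 [FAIL (|-1-6|=7 > 1)], height=7
  node 5: h_left=-1, h_right=7, diff=8 [FAIL (|-1-7|=8 > 1)], height=8
  node 2: h_left=-1, h_right=8, diff=9 [FAIL (|-1-8|=9 > 1)], height=9
Node 39 violates the condition: |-1 - 1| = 2 > 1.
Result: Not balanced


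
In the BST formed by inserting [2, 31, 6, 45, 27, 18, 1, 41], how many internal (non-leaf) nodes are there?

Tree built from: [2, 31, 6, 45, 27, 18, 1, 41]
Tree (level-order array): [2, 1, 31, None, None, 6, 45, None, 27, 41, None, 18]
Rule: An internal node has at least one child.
Per-node child counts:
  node 2: 2 child(ren)
  node 1: 0 child(ren)
  node 31: 2 child(ren)
  node 6: 1 child(ren)
  node 27: 1 child(ren)
  node 18: 0 child(ren)
  node 45: 1 child(ren)
  node 41: 0 child(ren)
Matching nodes: [2, 31, 6, 27, 45]
Count of internal (non-leaf) nodes: 5


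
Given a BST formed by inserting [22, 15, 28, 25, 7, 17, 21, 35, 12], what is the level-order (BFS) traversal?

Tree insertion order: [22, 15, 28, 25, 7, 17, 21, 35, 12]
Tree (level-order array): [22, 15, 28, 7, 17, 25, 35, None, 12, None, 21]
BFS from the root, enqueuing left then right child of each popped node:
  queue [22] -> pop 22, enqueue [15, 28], visited so far: [22]
  queue [15, 28] -> pop 15, enqueue [7, 17], visited so far: [22, 15]
  queue [28, 7, 17] -> pop 28, enqueue [25, 35], visited so far: [22, 15, 28]
  queue [7, 17, 25, 35] -> pop 7, enqueue [12], visited so far: [22, 15, 28, 7]
  queue [17, 25, 35, 12] -> pop 17, enqueue [21], visited so far: [22, 15, 28, 7, 17]
  queue [25, 35, 12, 21] -> pop 25, enqueue [none], visited so far: [22, 15, 28, 7, 17, 25]
  queue [35, 12, 21] -> pop 35, enqueue [none], visited so far: [22, 15, 28, 7, 17, 25, 35]
  queue [12, 21] -> pop 12, enqueue [none], visited so far: [22, 15, 28, 7, 17, 25, 35, 12]
  queue [21] -> pop 21, enqueue [none], visited so far: [22, 15, 28, 7, 17, 25, 35, 12, 21]
Result: [22, 15, 28, 7, 17, 25, 35, 12, 21]


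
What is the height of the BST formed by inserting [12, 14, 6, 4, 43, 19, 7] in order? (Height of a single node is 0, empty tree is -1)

Insertion order: [12, 14, 6, 4, 43, 19, 7]
Tree (level-order array): [12, 6, 14, 4, 7, None, 43, None, None, None, None, 19]
Compute height bottom-up (empty subtree = -1):
  height(4) = 1 + max(-1, -1) = 0
  height(7) = 1 + max(-1, -1) = 0
  height(6) = 1 + max(0, 0) = 1
  height(19) = 1 + max(-1, -1) = 0
  height(43) = 1 + max(0, -1) = 1
  height(14) = 1 + max(-1, 1) = 2
  height(12) = 1 + max(1, 2) = 3
Height = 3


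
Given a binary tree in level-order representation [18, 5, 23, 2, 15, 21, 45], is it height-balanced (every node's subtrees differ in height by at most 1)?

Tree (level-order array): [18, 5, 23, 2, 15, 21, 45]
Definition: a tree is height-balanced if, at every node, |h(left) - h(right)| <= 1 (empty subtree has height -1).
Bottom-up per-node check:
  node 2: h_left=-1, h_right=-1, diff=0 [OK], height=0
  node 15: h_left=-1, h_right=-1, diff=0 [OK], height=0
  node 5: h_left=0, h_right=0, diff=0 [OK], height=1
  node 21: h_left=-1, h_right=-1, diff=0 [OK], height=0
  node 45: h_left=-1, h_right=-1, diff=0 [OK], height=0
  node 23: h_left=0, h_right=0, diff=0 [OK], height=1
  node 18: h_left=1, h_right=1, diff=0 [OK], height=2
All nodes satisfy the balance condition.
Result: Balanced


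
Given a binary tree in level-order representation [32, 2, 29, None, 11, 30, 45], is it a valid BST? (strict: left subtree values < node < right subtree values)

Level-order array: [32, 2, 29, None, 11, 30, 45]
Validate using subtree bounds (lo, hi): at each node, require lo < value < hi,
then recurse left with hi=value and right with lo=value.
Preorder trace (stopping at first violation):
  at node 32 with bounds (-inf, +inf): OK
  at node 2 with bounds (-inf, 32): OK
  at node 11 with bounds (2, 32): OK
  at node 29 with bounds (32, +inf): VIOLATION
Node 29 violates its bound: not (32 < 29 < +inf).
Result: Not a valid BST


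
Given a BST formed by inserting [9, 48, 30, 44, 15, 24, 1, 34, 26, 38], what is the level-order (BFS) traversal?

Tree insertion order: [9, 48, 30, 44, 15, 24, 1, 34, 26, 38]
Tree (level-order array): [9, 1, 48, None, None, 30, None, 15, 44, None, 24, 34, None, None, 26, None, 38]
BFS from the root, enqueuing left then right child of each popped node:
  queue [9] -> pop 9, enqueue [1, 48], visited so far: [9]
  queue [1, 48] -> pop 1, enqueue [none], visited so far: [9, 1]
  queue [48] -> pop 48, enqueue [30], visited so far: [9, 1, 48]
  queue [30] -> pop 30, enqueue [15, 44], visited so far: [9, 1, 48, 30]
  queue [15, 44] -> pop 15, enqueue [24], visited so far: [9, 1, 48, 30, 15]
  queue [44, 24] -> pop 44, enqueue [34], visited so far: [9, 1, 48, 30, 15, 44]
  queue [24, 34] -> pop 24, enqueue [26], visited so far: [9, 1, 48, 30, 15, 44, 24]
  queue [34, 26] -> pop 34, enqueue [38], visited so far: [9, 1, 48, 30, 15, 44, 24, 34]
  queue [26, 38] -> pop 26, enqueue [none], visited so far: [9, 1, 48, 30, 15, 44, 24, 34, 26]
  queue [38] -> pop 38, enqueue [none], visited so far: [9, 1, 48, 30, 15, 44, 24, 34, 26, 38]
Result: [9, 1, 48, 30, 15, 44, 24, 34, 26, 38]


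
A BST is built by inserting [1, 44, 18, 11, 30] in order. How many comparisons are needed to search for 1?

Search path for 1: 1
Found: True
Comparisons: 1


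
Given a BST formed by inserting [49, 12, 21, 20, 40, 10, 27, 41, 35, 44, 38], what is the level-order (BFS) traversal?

Tree insertion order: [49, 12, 21, 20, 40, 10, 27, 41, 35, 44, 38]
Tree (level-order array): [49, 12, None, 10, 21, None, None, 20, 40, None, None, 27, 41, None, 35, None, 44, None, 38]
BFS from the root, enqueuing left then right child of each popped node:
  queue [49] -> pop 49, enqueue [12], visited so far: [49]
  queue [12] -> pop 12, enqueue [10, 21], visited so far: [49, 12]
  queue [10, 21] -> pop 10, enqueue [none], visited so far: [49, 12, 10]
  queue [21] -> pop 21, enqueue [20, 40], visited so far: [49, 12, 10, 21]
  queue [20, 40] -> pop 20, enqueue [none], visited so far: [49, 12, 10, 21, 20]
  queue [40] -> pop 40, enqueue [27, 41], visited so far: [49, 12, 10, 21, 20, 40]
  queue [27, 41] -> pop 27, enqueue [35], visited so far: [49, 12, 10, 21, 20, 40, 27]
  queue [41, 35] -> pop 41, enqueue [44], visited so far: [49, 12, 10, 21, 20, 40, 27, 41]
  queue [35, 44] -> pop 35, enqueue [38], visited so far: [49, 12, 10, 21, 20, 40, 27, 41, 35]
  queue [44, 38] -> pop 44, enqueue [none], visited so far: [49, 12, 10, 21, 20, 40, 27, 41, 35, 44]
  queue [38] -> pop 38, enqueue [none], visited so far: [49, 12, 10, 21, 20, 40, 27, 41, 35, 44, 38]
Result: [49, 12, 10, 21, 20, 40, 27, 41, 35, 44, 38]


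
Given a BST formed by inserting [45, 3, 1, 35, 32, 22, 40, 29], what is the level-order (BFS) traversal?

Tree insertion order: [45, 3, 1, 35, 32, 22, 40, 29]
Tree (level-order array): [45, 3, None, 1, 35, None, None, 32, 40, 22, None, None, None, None, 29]
BFS from the root, enqueuing left then right child of each popped node:
  queue [45] -> pop 45, enqueue [3], visited so far: [45]
  queue [3] -> pop 3, enqueue [1, 35], visited so far: [45, 3]
  queue [1, 35] -> pop 1, enqueue [none], visited so far: [45, 3, 1]
  queue [35] -> pop 35, enqueue [32, 40], visited so far: [45, 3, 1, 35]
  queue [32, 40] -> pop 32, enqueue [22], visited so far: [45, 3, 1, 35, 32]
  queue [40, 22] -> pop 40, enqueue [none], visited so far: [45, 3, 1, 35, 32, 40]
  queue [22] -> pop 22, enqueue [29], visited so far: [45, 3, 1, 35, 32, 40, 22]
  queue [29] -> pop 29, enqueue [none], visited so far: [45, 3, 1, 35, 32, 40, 22, 29]
Result: [45, 3, 1, 35, 32, 40, 22, 29]


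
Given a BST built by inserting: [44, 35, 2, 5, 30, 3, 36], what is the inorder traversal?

Tree insertion order: [44, 35, 2, 5, 30, 3, 36]
Tree (level-order array): [44, 35, None, 2, 36, None, 5, None, None, 3, 30]
Inorder traversal: [2, 3, 5, 30, 35, 36, 44]


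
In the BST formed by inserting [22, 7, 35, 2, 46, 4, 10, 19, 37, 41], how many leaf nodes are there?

Tree built from: [22, 7, 35, 2, 46, 4, 10, 19, 37, 41]
Tree (level-order array): [22, 7, 35, 2, 10, None, 46, None, 4, None, 19, 37, None, None, None, None, None, None, 41]
Rule: A leaf has 0 children.
Per-node child counts:
  node 22: 2 child(ren)
  node 7: 2 child(ren)
  node 2: 1 child(ren)
  node 4: 0 child(ren)
  node 10: 1 child(ren)
  node 19: 0 child(ren)
  node 35: 1 child(ren)
  node 46: 1 child(ren)
  node 37: 1 child(ren)
  node 41: 0 child(ren)
Matching nodes: [4, 19, 41]
Count of leaf nodes: 3


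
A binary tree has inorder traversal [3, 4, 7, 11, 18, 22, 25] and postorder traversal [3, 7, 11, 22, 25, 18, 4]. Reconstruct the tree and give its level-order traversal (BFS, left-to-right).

Inorder:   [3, 4, 7, 11, 18, 22, 25]
Postorder: [3, 7, 11, 22, 25, 18, 4]
Algorithm: postorder visits root last, so walk postorder right-to-left;
each value is the root of the current inorder slice — split it at that
value, recurse on the right subtree first, then the left.
Recursive splits:
  root=4; inorder splits into left=[3], right=[7, 11, 18, 22, 25]
  root=18; inorder splits into left=[7, 11], right=[22, 25]
  root=25; inorder splits into left=[22], right=[]
  root=22; inorder splits into left=[], right=[]
  root=11; inorder splits into left=[7], right=[]
  root=7; inorder splits into left=[], right=[]
  root=3; inorder splits into left=[], right=[]
Reconstructed level-order: [4, 3, 18, 11, 25, 7, 22]


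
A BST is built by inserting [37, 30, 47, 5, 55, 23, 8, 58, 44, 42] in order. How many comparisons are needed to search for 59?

Search path for 59: 37 -> 47 -> 55 -> 58
Found: False
Comparisons: 4


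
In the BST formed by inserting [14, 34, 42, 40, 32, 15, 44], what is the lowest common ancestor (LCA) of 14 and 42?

Tree insertion order: [14, 34, 42, 40, 32, 15, 44]
Tree (level-order array): [14, None, 34, 32, 42, 15, None, 40, 44]
In a BST, the LCA of p=14, q=42 is the first node v on the
root-to-leaf path with p <= v <= q (go left if both < v, right if both > v).
Walk from root:
  at 14: 14 <= 14 <= 42, this is the LCA
LCA = 14


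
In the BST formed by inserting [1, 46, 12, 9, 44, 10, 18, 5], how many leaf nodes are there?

Tree built from: [1, 46, 12, 9, 44, 10, 18, 5]
Tree (level-order array): [1, None, 46, 12, None, 9, 44, 5, 10, 18]
Rule: A leaf has 0 children.
Per-node child counts:
  node 1: 1 child(ren)
  node 46: 1 child(ren)
  node 12: 2 child(ren)
  node 9: 2 child(ren)
  node 5: 0 child(ren)
  node 10: 0 child(ren)
  node 44: 1 child(ren)
  node 18: 0 child(ren)
Matching nodes: [5, 10, 18]
Count of leaf nodes: 3


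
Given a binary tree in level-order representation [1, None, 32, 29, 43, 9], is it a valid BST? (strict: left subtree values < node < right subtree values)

Level-order array: [1, None, 32, 29, 43, 9]
Validate using subtree bounds (lo, hi): at each node, require lo < value < hi,
then recurse left with hi=value and right with lo=value.
Preorder trace (stopping at first violation):
  at node 1 with bounds (-inf, +inf): OK
  at node 32 with bounds (1, +inf): OK
  at node 29 with bounds (1, 32): OK
  at node 9 with bounds (1, 29): OK
  at node 43 with bounds (32, +inf): OK
No violation found at any node.
Result: Valid BST


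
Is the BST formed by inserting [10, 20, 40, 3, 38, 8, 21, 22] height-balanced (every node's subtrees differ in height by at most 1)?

Tree (level-order array): [10, 3, 20, None, 8, None, 40, None, None, 38, None, 21, None, None, 22]
Definition: a tree is height-balanced if, at every node, |h(left) - h(right)| <= 1 (empty subtree has height -1).
Bottom-up per-node check:
  node 8: h_left=-1, h_right=-1, diff=0 [OK], height=0
  node 3: h_left=-1, h_right=0, diff=1 [OK], height=1
  node 22: h_left=-1, h_right=-1, diff=0 [OK], height=0
  node 21: h_left=-1, h_right=0, diff=1 [OK], height=1
  node 38: h_left=1, h_right=-1, diff=2 [FAIL (|1--1|=2 > 1)], height=2
  node 40: h_left=2, h_right=-1, diff=3 [FAIL (|2--1|=3 > 1)], height=3
  node 20: h_left=-1, h_right=3, diff=4 [FAIL (|-1-3|=4 > 1)], height=4
  node 10: h_left=1, h_right=4, diff=3 [FAIL (|1-4|=3 > 1)], height=5
Node 38 violates the condition: |1 - -1| = 2 > 1.
Result: Not balanced


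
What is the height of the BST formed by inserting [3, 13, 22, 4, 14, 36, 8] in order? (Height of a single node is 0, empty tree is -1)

Insertion order: [3, 13, 22, 4, 14, 36, 8]
Tree (level-order array): [3, None, 13, 4, 22, None, 8, 14, 36]
Compute height bottom-up (empty subtree = -1):
  height(8) = 1 + max(-1, -1) = 0
  height(4) = 1 + max(-1, 0) = 1
  height(14) = 1 + max(-1, -1) = 0
  height(36) = 1 + max(-1, -1) = 0
  height(22) = 1 + max(0, 0) = 1
  height(13) = 1 + max(1, 1) = 2
  height(3) = 1 + max(-1, 2) = 3
Height = 3


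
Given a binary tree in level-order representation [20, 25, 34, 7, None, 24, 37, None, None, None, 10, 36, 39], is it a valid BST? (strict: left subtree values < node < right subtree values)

Level-order array: [20, 25, 34, 7, None, 24, 37, None, None, None, 10, 36, 39]
Validate using subtree bounds (lo, hi): at each node, require lo < value < hi,
then recurse left with hi=value and right with lo=value.
Preorder trace (stopping at first violation):
  at node 20 with bounds (-inf, +inf): OK
  at node 25 with bounds (-inf, 20): VIOLATION
Node 25 violates its bound: not (-inf < 25 < 20).
Result: Not a valid BST


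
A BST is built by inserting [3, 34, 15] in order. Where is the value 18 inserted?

Starting tree (level order): [3, None, 34, 15]
Insertion path: 3 -> 34 -> 15
Result: insert 18 as right child of 15
Final tree (level order): [3, None, 34, 15, None, None, 18]


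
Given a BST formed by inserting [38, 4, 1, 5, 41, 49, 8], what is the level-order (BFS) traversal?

Tree insertion order: [38, 4, 1, 5, 41, 49, 8]
Tree (level-order array): [38, 4, 41, 1, 5, None, 49, None, None, None, 8]
BFS from the root, enqueuing left then right child of each popped node:
  queue [38] -> pop 38, enqueue [4, 41], visited so far: [38]
  queue [4, 41] -> pop 4, enqueue [1, 5], visited so far: [38, 4]
  queue [41, 1, 5] -> pop 41, enqueue [49], visited so far: [38, 4, 41]
  queue [1, 5, 49] -> pop 1, enqueue [none], visited so far: [38, 4, 41, 1]
  queue [5, 49] -> pop 5, enqueue [8], visited so far: [38, 4, 41, 1, 5]
  queue [49, 8] -> pop 49, enqueue [none], visited so far: [38, 4, 41, 1, 5, 49]
  queue [8] -> pop 8, enqueue [none], visited so far: [38, 4, 41, 1, 5, 49, 8]
Result: [38, 4, 41, 1, 5, 49, 8]


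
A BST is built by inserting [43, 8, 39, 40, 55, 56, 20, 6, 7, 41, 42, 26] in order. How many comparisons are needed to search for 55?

Search path for 55: 43 -> 55
Found: True
Comparisons: 2


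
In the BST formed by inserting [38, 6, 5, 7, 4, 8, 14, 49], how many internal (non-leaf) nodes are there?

Tree built from: [38, 6, 5, 7, 4, 8, 14, 49]
Tree (level-order array): [38, 6, 49, 5, 7, None, None, 4, None, None, 8, None, None, None, 14]
Rule: An internal node has at least one child.
Per-node child counts:
  node 38: 2 child(ren)
  node 6: 2 child(ren)
  node 5: 1 child(ren)
  node 4: 0 child(ren)
  node 7: 1 child(ren)
  node 8: 1 child(ren)
  node 14: 0 child(ren)
  node 49: 0 child(ren)
Matching nodes: [38, 6, 5, 7, 8]
Count of internal (non-leaf) nodes: 5


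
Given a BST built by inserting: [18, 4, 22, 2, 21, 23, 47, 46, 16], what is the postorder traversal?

Tree insertion order: [18, 4, 22, 2, 21, 23, 47, 46, 16]
Tree (level-order array): [18, 4, 22, 2, 16, 21, 23, None, None, None, None, None, None, None, 47, 46]
Postorder traversal: [2, 16, 4, 21, 46, 47, 23, 22, 18]


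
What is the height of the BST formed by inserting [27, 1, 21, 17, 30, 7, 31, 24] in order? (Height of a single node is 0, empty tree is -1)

Insertion order: [27, 1, 21, 17, 30, 7, 31, 24]
Tree (level-order array): [27, 1, 30, None, 21, None, 31, 17, 24, None, None, 7]
Compute height bottom-up (empty subtree = -1):
  height(7) = 1 + max(-1, -1) = 0
  height(17) = 1 + max(0, -1) = 1
  height(24) = 1 + max(-1, -1) = 0
  height(21) = 1 + max(1, 0) = 2
  height(1) = 1 + max(-1, 2) = 3
  height(31) = 1 + max(-1, -1) = 0
  height(30) = 1 + max(-1, 0) = 1
  height(27) = 1 + max(3, 1) = 4
Height = 4


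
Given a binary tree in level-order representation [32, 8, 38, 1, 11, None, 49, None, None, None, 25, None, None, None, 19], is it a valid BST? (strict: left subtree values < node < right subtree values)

Level-order array: [32, 8, 38, 1, 11, None, 49, None, None, None, 25, None, None, None, 19]
Validate using subtree bounds (lo, hi): at each node, require lo < value < hi,
then recurse left with hi=value and right with lo=value.
Preorder trace (stopping at first violation):
  at node 32 with bounds (-inf, +inf): OK
  at node 8 with bounds (-inf, 32): OK
  at node 1 with bounds (-inf, 8): OK
  at node 11 with bounds (8, 32): OK
  at node 25 with bounds (11, 32): OK
  at node 19 with bounds (25, 32): VIOLATION
Node 19 violates its bound: not (25 < 19 < 32).
Result: Not a valid BST


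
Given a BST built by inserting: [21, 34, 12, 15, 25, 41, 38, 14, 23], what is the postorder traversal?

Tree insertion order: [21, 34, 12, 15, 25, 41, 38, 14, 23]
Tree (level-order array): [21, 12, 34, None, 15, 25, 41, 14, None, 23, None, 38]
Postorder traversal: [14, 15, 12, 23, 25, 38, 41, 34, 21]


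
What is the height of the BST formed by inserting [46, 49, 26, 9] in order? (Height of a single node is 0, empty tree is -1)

Insertion order: [46, 49, 26, 9]
Tree (level-order array): [46, 26, 49, 9]
Compute height bottom-up (empty subtree = -1):
  height(9) = 1 + max(-1, -1) = 0
  height(26) = 1 + max(0, -1) = 1
  height(49) = 1 + max(-1, -1) = 0
  height(46) = 1 + max(1, 0) = 2
Height = 2


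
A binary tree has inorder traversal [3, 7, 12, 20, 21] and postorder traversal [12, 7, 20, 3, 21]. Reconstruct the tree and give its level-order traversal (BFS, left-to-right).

Inorder:   [3, 7, 12, 20, 21]
Postorder: [12, 7, 20, 3, 21]
Algorithm: postorder visits root last, so walk postorder right-to-left;
each value is the root of the current inorder slice — split it at that
value, recurse on the right subtree first, then the left.
Recursive splits:
  root=21; inorder splits into left=[3, 7, 12, 20], right=[]
  root=3; inorder splits into left=[], right=[7, 12, 20]
  root=20; inorder splits into left=[7, 12], right=[]
  root=7; inorder splits into left=[], right=[12]
  root=12; inorder splits into left=[], right=[]
Reconstructed level-order: [21, 3, 20, 7, 12]


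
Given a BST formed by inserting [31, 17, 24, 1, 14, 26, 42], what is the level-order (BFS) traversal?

Tree insertion order: [31, 17, 24, 1, 14, 26, 42]
Tree (level-order array): [31, 17, 42, 1, 24, None, None, None, 14, None, 26]
BFS from the root, enqueuing left then right child of each popped node:
  queue [31] -> pop 31, enqueue [17, 42], visited so far: [31]
  queue [17, 42] -> pop 17, enqueue [1, 24], visited so far: [31, 17]
  queue [42, 1, 24] -> pop 42, enqueue [none], visited so far: [31, 17, 42]
  queue [1, 24] -> pop 1, enqueue [14], visited so far: [31, 17, 42, 1]
  queue [24, 14] -> pop 24, enqueue [26], visited so far: [31, 17, 42, 1, 24]
  queue [14, 26] -> pop 14, enqueue [none], visited so far: [31, 17, 42, 1, 24, 14]
  queue [26] -> pop 26, enqueue [none], visited so far: [31, 17, 42, 1, 24, 14, 26]
Result: [31, 17, 42, 1, 24, 14, 26]


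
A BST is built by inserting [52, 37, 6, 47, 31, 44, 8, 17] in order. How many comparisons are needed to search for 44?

Search path for 44: 52 -> 37 -> 47 -> 44
Found: True
Comparisons: 4


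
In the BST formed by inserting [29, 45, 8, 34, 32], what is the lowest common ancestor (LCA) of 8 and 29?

Tree insertion order: [29, 45, 8, 34, 32]
Tree (level-order array): [29, 8, 45, None, None, 34, None, 32]
In a BST, the LCA of p=8, q=29 is the first node v on the
root-to-leaf path with p <= v <= q (go left if both < v, right if both > v).
Walk from root:
  at 29: 8 <= 29 <= 29, this is the LCA
LCA = 29


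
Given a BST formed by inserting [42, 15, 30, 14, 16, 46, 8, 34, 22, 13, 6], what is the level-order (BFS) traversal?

Tree insertion order: [42, 15, 30, 14, 16, 46, 8, 34, 22, 13, 6]
Tree (level-order array): [42, 15, 46, 14, 30, None, None, 8, None, 16, 34, 6, 13, None, 22]
BFS from the root, enqueuing left then right child of each popped node:
  queue [42] -> pop 42, enqueue [15, 46], visited so far: [42]
  queue [15, 46] -> pop 15, enqueue [14, 30], visited so far: [42, 15]
  queue [46, 14, 30] -> pop 46, enqueue [none], visited so far: [42, 15, 46]
  queue [14, 30] -> pop 14, enqueue [8], visited so far: [42, 15, 46, 14]
  queue [30, 8] -> pop 30, enqueue [16, 34], visited so far: [42, 15, 46, 14, 30]
  queue [8, 16, 34] -> pop 8, enqueue [6, 13], visited so far: [42, 15, 46, 14, 30, 8]
  queue [16, 34, 6, 13] -> pop 16, enqueue [22], visited so far: [42, 15, 46, 14, 30, 8, 16]
  queue [34, 6, 13, 22] -> pop 34, enqueue [none], visited so far: [42, 15, 46, 14, 30, 8, 16, 34]
  queue [6, 13, 22] -> pop 6, enqueue [none], visited so far: [42, 15, 46, 14, 30, 8, 16, 34, 6]
  queue [13, 22] -> pop 13, enqueue [none], visited so far: [42, 15, 46, 14, 30, 8, 16, 34, 6, 13]
  queue [22] -> pop 22, enqueue [none], visited so far: [42, 15, 46, 14, 30, 8, 16, 34, 6, 13, 22]
Result: [42, 15, 46, 14, 30, 8, 16, 34, 6, 13, 22]
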